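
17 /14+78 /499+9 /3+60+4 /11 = 4974567 /76846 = 64.73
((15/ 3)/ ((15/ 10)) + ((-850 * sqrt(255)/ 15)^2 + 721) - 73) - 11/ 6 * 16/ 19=46710538/ 57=819483.12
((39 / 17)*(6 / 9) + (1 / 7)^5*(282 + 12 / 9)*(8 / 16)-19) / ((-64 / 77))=41161483 / 1959216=21.01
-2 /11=-0.18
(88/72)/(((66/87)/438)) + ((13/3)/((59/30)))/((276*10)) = 3830363/5428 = 705.67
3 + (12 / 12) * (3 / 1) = 6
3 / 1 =3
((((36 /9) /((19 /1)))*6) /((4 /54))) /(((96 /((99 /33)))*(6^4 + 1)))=81 /197144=0.00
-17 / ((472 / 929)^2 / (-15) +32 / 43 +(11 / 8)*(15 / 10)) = -151411913040 / 24844707173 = -6.09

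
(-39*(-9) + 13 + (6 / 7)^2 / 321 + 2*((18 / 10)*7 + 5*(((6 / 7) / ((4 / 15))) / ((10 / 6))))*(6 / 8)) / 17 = 41667859 / 1782620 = 23.37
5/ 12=0.42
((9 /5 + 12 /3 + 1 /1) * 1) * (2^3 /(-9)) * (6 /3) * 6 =-1088 /15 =-72.53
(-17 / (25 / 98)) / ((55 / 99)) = -14994 / 125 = -119.95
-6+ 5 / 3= -13 / 3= -4.33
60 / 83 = 0.72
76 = 76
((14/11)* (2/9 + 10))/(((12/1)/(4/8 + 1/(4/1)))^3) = 161/50688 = 0.00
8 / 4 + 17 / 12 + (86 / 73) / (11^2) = 3.43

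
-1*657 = -657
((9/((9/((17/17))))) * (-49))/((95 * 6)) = -49/570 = -0.09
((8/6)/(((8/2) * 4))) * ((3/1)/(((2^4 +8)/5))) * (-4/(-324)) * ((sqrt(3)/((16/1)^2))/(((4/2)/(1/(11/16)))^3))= 5 * sqrt(3)/5174928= 0.00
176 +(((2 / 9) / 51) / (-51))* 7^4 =4115182 / 23409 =175.79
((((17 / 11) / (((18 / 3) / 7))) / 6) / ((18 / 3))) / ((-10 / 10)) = -0.05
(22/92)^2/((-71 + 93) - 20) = 0.03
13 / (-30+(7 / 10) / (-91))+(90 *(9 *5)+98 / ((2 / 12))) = 18091148 / 3901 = 4637.57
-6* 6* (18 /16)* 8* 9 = -2916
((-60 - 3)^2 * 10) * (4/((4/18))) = 714420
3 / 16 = 0.19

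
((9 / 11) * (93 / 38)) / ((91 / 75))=62775 / 38038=1.65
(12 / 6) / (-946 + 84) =-1 / 431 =-0.00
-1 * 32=-32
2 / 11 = 0.18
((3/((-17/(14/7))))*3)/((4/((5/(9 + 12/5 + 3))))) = -25/272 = -0.09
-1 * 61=-61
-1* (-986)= 986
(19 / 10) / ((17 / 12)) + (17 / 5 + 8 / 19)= 8337 / 1615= 5.16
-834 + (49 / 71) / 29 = -1717157 / 2059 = -833.98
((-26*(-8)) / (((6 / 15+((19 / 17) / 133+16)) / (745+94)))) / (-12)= -1996820 / 2253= -886.29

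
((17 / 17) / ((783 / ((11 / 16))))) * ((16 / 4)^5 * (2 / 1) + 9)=22627 / 12528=1.81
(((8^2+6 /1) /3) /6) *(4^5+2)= 3990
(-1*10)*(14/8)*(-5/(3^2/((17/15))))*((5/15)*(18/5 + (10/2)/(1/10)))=15946/81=196.86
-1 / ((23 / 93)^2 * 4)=-8649 / 2116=-4.09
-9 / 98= -0.09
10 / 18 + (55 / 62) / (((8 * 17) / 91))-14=-12.85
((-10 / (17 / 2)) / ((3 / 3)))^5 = -3200000 / 1419857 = -2.25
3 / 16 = 0.19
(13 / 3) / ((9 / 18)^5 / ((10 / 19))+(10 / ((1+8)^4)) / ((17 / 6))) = 51554880 / 712801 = 72.33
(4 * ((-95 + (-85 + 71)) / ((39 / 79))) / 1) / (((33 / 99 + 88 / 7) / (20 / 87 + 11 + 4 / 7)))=-247549028 / 306501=-807.66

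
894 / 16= 447 / 8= 55.88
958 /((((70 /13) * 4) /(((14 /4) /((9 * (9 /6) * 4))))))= 6227 /2160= 2.88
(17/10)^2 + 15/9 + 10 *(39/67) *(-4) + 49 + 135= 3321989/20100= 165.27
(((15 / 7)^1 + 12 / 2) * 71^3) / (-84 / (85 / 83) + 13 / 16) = -1460276880 / 40691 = -35886.97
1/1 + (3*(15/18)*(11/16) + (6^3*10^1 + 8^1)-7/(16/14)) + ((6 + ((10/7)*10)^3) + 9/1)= 55923221/10976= 5095.05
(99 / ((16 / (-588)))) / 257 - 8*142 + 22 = -1159745 / 1028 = -1128.16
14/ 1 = 14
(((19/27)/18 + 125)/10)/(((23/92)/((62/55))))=3767678/66825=56.38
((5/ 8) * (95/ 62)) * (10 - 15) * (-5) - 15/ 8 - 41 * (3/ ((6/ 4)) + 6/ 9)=-129853/ 1488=-87.27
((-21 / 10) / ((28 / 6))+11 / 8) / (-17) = -37 / 680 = -0.05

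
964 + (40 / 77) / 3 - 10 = 220414 / 231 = 954.17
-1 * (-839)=839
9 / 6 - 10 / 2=-7 / 2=-3.50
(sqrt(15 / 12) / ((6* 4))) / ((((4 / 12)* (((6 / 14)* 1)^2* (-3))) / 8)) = -49* sqrt(5) / 54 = -2.03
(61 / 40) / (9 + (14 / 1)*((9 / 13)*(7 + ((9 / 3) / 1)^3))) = 793 / 176040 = 0.00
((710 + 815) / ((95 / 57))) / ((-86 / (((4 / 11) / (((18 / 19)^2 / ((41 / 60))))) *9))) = -902861 / 34056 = -26.51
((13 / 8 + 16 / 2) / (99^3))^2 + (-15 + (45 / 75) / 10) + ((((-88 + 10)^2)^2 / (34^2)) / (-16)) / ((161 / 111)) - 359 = -1015828037054547608071 / 579254609870798400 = -1753.68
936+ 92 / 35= 32852 / 35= 938.63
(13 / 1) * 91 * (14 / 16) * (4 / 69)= 8281 / 138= 60.01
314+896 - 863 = 347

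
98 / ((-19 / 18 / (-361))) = 33516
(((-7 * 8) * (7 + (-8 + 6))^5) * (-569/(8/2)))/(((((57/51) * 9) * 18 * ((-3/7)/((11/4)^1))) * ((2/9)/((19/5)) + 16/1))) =-16292959375/296568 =-54938.36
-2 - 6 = -8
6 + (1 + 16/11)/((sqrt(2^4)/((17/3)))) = 417/44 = 9.48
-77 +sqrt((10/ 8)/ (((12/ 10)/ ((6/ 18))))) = -77 +5* sqrt(2)/ 12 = -76.41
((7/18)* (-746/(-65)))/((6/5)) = 2611/702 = 3.72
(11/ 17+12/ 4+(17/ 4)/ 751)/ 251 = 186537/ 12818068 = 0.01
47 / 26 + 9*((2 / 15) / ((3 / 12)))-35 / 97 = 78773 / 12610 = 6.25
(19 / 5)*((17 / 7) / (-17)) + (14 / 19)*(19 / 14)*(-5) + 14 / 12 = -919 / 210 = -4.38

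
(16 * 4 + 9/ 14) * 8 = 3620/ 7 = 517.14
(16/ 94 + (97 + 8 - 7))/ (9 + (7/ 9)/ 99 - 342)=-2055537/ 6972356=-0.29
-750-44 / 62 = -23272 / 31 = -750.71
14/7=2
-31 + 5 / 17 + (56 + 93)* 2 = 4544 / 17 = 267.29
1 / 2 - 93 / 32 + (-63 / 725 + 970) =22446159 / 23200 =967.51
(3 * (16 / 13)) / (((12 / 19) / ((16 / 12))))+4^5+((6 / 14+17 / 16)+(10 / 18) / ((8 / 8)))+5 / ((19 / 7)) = 257860361 / 248976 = 1035.68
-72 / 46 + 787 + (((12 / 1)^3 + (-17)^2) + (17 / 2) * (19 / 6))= 780901 / 276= 2829.35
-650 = -650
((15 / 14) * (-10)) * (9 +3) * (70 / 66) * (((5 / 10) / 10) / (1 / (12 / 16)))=-225 / 44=-5.11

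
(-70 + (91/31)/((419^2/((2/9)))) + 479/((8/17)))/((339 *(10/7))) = 1.96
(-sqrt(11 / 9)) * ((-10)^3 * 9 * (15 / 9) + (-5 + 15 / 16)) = 240065 * sqrt(11) / 48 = 16587.62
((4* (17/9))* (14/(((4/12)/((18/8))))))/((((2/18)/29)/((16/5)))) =2981664/5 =596332.80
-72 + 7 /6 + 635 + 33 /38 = 32207 /57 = 565.04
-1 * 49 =-49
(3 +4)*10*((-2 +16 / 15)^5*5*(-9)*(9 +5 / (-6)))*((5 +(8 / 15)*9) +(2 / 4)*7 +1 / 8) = 4127597516 / 16875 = 244598.37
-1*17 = -17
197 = 197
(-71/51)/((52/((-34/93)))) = 71/7254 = 0.01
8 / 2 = 4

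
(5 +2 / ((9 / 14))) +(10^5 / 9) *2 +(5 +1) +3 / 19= 1267480 / 57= 22236.49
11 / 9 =1.22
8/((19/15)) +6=234/19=12.32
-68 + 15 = -53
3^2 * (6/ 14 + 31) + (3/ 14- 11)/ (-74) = 293191/ 1036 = 283.00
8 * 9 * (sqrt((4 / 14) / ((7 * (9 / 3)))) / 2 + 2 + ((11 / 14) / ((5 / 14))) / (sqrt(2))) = 12 * sqrt(6) / 7 + 396 * sqrt(2) / 5 + 144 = 260.20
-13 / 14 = -0.93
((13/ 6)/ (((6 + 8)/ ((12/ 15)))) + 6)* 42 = 1286/ 5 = 257.20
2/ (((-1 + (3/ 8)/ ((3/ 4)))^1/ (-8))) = 32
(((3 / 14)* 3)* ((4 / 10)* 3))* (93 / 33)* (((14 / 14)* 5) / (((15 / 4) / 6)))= 17.39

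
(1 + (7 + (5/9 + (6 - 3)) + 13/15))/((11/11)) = 559/45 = 12.42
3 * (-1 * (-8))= 24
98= 98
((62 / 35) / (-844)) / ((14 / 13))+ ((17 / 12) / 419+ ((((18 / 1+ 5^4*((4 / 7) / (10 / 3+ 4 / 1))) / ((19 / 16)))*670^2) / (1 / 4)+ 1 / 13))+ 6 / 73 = 100857980.75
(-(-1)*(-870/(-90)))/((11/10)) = 290/33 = 8.79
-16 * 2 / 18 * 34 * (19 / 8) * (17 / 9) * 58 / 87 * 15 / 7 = -219640 / 567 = -387.37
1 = 1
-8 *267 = -2136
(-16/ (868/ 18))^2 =5184/ 47089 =0.11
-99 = -99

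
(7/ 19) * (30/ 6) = 35/ 19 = 1.84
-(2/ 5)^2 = -4/ 25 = -0.16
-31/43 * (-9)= 279/43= 6.49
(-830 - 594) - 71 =-1495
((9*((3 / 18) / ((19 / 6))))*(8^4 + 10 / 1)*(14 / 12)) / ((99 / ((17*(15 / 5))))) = 244307 / 209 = 1168.93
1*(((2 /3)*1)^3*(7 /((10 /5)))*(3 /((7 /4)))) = 16 /9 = 1.78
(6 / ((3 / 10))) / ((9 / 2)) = 40 / 9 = 4.44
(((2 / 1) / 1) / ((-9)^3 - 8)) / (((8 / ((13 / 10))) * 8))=-13 / 235840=-0.00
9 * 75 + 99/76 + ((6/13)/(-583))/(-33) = 4285083383/6336044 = 676.30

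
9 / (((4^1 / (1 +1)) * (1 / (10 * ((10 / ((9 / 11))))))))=550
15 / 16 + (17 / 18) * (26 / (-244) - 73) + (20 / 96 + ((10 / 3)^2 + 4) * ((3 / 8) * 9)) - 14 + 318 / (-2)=-556025 / 2928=-189.90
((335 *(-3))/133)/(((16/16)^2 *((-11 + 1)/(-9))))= -1809/266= -6.80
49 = 49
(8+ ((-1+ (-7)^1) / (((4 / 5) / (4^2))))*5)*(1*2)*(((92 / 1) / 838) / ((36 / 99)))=-200376 / 419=-478.22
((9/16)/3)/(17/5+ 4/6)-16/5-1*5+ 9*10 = 399409/4880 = 81.85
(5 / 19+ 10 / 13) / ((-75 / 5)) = -17 / 247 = -0.07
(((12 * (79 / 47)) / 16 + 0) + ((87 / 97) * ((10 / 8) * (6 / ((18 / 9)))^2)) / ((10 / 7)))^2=92163852225 / 1330206784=69.29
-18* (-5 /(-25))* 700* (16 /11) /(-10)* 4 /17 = 16128 /187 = 86.25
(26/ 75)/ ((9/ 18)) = 52/ 75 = 0.69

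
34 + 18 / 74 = 34.24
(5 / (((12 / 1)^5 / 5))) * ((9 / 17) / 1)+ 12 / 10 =2820221 / 2350080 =1.20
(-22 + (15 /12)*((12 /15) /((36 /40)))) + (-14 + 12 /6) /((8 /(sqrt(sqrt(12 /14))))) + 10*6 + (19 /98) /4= -3*6^(1 /4)*7^(3 /4) /14 + 138155 /3528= 37.72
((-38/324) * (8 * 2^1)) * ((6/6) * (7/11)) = -1064/891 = -1.19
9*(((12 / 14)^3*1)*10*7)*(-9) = -174960 / 49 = -3570.61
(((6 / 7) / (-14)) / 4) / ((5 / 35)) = -3 / 28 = -0.11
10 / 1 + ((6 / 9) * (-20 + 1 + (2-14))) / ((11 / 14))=-538 / 33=-16.30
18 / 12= 3 / 2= 1.50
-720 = -720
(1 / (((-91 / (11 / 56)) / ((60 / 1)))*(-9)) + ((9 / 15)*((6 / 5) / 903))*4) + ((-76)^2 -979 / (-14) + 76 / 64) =192190605407 / 32869200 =5847.13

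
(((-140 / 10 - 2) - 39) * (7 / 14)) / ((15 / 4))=-22 / 3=-7.33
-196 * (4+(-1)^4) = -980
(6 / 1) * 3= 18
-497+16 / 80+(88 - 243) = -3259 / 5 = -651.80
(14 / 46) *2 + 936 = 21542 / 23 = 936.61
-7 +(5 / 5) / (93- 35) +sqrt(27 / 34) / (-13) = -405 / 58- 3* sqrt(102) / 442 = -7.05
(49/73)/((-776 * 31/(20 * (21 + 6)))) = -6615/439022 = -0.02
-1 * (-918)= 918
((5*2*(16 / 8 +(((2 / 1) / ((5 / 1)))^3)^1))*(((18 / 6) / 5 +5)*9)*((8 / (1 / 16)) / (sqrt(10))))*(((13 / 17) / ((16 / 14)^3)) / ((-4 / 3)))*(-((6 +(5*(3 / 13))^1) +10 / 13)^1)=861356349*sqrt(10) / 21250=128181.08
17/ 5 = 3.40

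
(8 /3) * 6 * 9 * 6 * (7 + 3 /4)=6696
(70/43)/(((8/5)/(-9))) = -1575/172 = -9.16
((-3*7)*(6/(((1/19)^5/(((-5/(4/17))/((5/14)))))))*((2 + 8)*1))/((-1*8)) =-23204142753.75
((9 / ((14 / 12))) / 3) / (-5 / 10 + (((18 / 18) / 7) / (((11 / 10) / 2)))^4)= -180787068 / 34833041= -5.19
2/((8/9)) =9/4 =2.25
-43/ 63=-0.68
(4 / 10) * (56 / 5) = 112 / 25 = 4.48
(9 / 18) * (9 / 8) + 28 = 457 / 16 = 28.56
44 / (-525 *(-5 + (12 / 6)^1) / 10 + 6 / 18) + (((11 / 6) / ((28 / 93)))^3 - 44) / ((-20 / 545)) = -3295179612395 / 665233408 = -4953.42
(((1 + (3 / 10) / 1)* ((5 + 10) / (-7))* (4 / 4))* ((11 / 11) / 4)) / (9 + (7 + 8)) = -13 / 448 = -0.03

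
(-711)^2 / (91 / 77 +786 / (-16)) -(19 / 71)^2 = -224254682827 / 21267979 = -10544.24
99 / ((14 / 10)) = 495 / 7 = 70.71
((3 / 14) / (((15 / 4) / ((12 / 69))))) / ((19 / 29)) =0.02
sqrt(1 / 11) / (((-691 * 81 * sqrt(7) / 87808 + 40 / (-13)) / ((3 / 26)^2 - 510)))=-5501130780096 * sqrt(77) / 1232906453071 + 345209691832320 * sqrt(11) / 16027783889923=32.28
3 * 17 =51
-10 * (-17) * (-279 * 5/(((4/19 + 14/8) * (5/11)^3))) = -959565816/745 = -1288007.81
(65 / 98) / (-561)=-65 / 54978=-0.00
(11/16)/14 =11/224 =0.05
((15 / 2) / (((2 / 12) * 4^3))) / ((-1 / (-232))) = 1305 / 8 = 163.12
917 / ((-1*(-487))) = 917 / 487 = 1.88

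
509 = 509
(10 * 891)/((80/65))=57915/8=7239.38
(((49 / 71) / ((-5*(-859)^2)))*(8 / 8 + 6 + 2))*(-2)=882 / 261947755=0.00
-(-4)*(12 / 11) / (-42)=-8 / 77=-0.10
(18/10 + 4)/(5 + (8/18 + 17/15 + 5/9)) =87/107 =0.81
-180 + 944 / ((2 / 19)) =8788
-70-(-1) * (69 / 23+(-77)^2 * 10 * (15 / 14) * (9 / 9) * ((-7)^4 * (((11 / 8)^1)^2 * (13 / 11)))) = 21810859787 / 64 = 340794684.17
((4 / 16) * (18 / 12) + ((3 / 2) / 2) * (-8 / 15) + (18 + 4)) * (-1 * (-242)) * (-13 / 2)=-1382667 / 40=-34566.68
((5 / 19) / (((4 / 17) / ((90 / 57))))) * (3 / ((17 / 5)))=1125 / 722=1.56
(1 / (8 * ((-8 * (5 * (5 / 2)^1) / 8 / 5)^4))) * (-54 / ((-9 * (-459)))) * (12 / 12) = -4 / 95625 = -0.00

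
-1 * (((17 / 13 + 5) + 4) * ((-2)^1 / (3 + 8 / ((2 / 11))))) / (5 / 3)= 804 / 3055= 0.26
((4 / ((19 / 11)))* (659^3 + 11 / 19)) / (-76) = -59813956532 / 6859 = -8720506.86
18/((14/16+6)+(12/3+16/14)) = 1008/673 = 1.50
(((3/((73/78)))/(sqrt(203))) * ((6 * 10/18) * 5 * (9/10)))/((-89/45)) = -157950 * sqrt(203)/1318891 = -1.71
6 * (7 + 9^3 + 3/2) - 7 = 4418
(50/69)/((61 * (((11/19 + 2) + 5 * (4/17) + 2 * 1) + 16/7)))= 113050/76523829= 0.00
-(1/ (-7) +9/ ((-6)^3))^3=29791/ 4741632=0.01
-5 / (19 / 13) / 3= -65 / 57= -1.14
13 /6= 2.17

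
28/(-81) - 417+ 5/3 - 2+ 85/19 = -635923/1539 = -413.21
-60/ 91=-0.66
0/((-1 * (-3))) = 0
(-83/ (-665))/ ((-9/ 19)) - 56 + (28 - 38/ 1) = -20873/ 315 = -66.26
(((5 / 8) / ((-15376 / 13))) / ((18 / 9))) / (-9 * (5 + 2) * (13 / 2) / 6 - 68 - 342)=65 / 117657152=0.00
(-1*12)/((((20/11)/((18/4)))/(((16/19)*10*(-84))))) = 399168/19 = 21008.84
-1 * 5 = -5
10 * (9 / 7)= 90 / 7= 12.86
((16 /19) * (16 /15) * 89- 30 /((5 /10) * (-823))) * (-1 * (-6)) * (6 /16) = 14076249 /78185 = 180.04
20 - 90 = -70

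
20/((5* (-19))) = -4/19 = -0.21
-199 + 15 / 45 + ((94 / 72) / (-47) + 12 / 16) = -3563 / 18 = -197.94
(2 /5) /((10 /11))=11 /25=0.44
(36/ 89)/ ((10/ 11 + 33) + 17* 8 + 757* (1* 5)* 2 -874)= 132/ 2240575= 0.00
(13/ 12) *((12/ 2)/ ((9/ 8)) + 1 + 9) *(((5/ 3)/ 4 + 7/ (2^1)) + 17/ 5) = 131261/ 1080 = 121.54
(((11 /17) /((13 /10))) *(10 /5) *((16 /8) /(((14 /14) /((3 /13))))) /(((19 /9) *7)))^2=141134400 /146007287881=0.00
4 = 4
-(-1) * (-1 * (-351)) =351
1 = 1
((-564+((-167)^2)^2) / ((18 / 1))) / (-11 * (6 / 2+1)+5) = -777795757 / 702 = -1107971.16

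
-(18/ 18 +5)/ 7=-6/ 7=-0.86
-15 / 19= -0.79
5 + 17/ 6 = 47/ 6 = 7.83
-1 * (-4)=4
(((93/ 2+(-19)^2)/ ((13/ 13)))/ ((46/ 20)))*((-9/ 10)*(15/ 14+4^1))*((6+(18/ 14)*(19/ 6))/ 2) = -73430685/ 18032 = -4072.24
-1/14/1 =-1/14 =-0.07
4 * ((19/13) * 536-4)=40528/13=3117.54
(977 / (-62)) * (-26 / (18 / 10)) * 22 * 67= 93606370 / 279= 335506.70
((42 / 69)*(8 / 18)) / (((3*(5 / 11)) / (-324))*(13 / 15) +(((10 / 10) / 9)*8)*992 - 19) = 22176 / 70723321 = 0.00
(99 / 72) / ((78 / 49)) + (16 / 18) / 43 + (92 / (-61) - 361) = -1775665153 / 4910256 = -361.62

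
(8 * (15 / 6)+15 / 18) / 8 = 125 / 48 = 2.60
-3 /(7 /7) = -3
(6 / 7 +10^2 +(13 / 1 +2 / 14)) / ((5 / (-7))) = -798 / 5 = -159.60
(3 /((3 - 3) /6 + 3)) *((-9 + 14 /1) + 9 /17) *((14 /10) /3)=658 /255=2.58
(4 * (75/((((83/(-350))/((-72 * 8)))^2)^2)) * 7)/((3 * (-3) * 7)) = -55060589445120000000000/47458321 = -1160188314397384.60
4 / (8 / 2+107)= 4 / 111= 0.04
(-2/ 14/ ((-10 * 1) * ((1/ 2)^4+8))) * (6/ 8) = 0.00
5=5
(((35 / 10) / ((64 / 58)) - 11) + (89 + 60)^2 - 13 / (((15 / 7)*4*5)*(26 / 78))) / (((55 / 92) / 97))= 79217497989 / 22000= 3600795.36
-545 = -545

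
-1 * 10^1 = -10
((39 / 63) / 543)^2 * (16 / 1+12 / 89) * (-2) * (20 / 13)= -746720 / 11572528401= -0.00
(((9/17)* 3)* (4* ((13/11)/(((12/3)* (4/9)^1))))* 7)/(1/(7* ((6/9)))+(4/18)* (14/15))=20896785/298078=70.11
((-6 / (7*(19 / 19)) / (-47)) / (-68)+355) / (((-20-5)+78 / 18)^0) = 3971027 / 11186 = 355.00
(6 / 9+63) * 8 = 1528 / 3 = 509.33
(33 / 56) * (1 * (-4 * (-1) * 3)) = 7.07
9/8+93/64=165/64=2.58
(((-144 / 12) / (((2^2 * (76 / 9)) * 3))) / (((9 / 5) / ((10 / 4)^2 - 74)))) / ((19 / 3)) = 4065 / 5776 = 0.70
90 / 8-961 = -3799 / 4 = -949.75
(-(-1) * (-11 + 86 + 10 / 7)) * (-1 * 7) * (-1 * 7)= 3745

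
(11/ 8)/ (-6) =-11/ 48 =-0.23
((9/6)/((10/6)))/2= 9/20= 0.45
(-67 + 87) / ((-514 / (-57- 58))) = 1150 / 257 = 4.47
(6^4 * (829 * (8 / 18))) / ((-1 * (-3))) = 159168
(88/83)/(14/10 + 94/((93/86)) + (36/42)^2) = 2005080/168425177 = 0.01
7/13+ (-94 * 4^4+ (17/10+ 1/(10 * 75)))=-117301081/4875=-24061.76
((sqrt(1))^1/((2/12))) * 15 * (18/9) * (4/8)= 90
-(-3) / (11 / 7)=1.91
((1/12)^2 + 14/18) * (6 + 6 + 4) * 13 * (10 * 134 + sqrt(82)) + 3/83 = 1469 * sqrt(82)/9 + 163382207/747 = 220195.85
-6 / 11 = -0.55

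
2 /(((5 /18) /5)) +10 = 46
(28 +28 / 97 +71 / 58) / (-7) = -166039 / 39382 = -4.22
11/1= 11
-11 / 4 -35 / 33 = -503 / 132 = -3.81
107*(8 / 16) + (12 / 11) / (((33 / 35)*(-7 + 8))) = 13227 / 242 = 54.66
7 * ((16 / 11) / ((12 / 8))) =224 / 33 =6.79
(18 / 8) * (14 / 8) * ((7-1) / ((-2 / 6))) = -567 / 8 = -70.88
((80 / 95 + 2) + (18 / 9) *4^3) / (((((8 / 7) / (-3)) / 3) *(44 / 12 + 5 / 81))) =-276.36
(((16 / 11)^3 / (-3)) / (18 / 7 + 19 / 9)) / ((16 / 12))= -64512 / 392645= -0.16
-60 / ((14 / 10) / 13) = -3900 / 7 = -557.14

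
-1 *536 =-536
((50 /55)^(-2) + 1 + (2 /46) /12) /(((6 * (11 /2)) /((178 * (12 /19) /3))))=2718772 /1081575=2.51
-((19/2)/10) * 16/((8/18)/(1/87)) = -57/145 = -0.39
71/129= 0.55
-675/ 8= -84.38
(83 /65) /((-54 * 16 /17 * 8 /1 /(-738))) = 57851 /24960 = 2.32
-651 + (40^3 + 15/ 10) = 126701/ 2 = 63350.50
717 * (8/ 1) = 5736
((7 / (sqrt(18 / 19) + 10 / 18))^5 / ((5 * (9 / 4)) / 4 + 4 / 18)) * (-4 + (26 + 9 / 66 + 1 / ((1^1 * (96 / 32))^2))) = -1122396403604350933107000 / 232213845404841179 + 16602941511363501924840 * sqrt(38) / 21110349582258289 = 14749.56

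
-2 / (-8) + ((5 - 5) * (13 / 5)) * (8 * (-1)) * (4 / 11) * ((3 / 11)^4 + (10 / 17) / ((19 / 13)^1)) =1 / 4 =0.25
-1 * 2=-2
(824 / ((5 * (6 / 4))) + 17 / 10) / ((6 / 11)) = 36817 / 180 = 204.54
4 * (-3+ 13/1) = 40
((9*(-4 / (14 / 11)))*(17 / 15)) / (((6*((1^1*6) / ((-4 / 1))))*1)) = 374 / 105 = 3.56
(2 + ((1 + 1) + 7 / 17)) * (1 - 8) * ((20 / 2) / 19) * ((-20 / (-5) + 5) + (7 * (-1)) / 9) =-129500 / 969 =-133.64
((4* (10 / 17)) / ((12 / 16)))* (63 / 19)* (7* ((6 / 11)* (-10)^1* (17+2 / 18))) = -2195200 / 323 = -6796.28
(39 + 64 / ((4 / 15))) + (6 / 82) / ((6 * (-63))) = 1441313 / 5166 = 279.00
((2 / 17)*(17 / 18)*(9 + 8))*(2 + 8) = 170 / 9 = 18.89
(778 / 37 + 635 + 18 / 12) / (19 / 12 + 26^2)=291942 / 300847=0.97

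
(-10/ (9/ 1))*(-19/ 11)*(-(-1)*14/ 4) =665/ 99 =6.72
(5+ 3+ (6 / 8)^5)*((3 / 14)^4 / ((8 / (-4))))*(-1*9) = 0.08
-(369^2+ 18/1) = -136179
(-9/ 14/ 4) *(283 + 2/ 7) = -17847/ 392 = -45.53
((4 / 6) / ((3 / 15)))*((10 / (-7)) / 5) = -20 / 21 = -0.95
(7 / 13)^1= 7 / 13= 0.54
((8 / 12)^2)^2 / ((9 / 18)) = 32 / 81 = 0.40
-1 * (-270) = 270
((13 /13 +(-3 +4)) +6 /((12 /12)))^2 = 64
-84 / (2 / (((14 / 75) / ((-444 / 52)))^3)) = 84399952 / 192323109375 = 0.00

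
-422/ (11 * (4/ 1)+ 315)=-422/ 359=-1.18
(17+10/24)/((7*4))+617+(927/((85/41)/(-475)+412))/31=10324638555613/16714794768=617.69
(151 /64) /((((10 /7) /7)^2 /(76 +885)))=348411511 /6400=54439.30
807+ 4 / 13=10495 / 13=807.31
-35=-35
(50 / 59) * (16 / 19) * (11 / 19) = 8800 / 21299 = 0.41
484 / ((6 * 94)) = 121 / 141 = 0.86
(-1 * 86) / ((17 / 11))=-946 / 17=-55.65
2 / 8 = 1 / 4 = 0.25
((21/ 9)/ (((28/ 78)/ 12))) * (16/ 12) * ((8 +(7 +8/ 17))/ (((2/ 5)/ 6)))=24134.12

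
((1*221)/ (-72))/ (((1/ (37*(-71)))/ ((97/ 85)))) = 3312647/ 360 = 9201.80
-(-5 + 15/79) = 380/79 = 4.81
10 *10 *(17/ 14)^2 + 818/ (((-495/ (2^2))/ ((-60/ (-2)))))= -82231/ 1617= -50.85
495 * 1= 495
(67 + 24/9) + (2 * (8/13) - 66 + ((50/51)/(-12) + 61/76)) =849295/151164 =5.62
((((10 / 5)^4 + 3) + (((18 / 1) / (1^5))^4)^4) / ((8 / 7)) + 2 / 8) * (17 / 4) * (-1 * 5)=-72256521002473579818195 / 32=-2258016281327299369318.59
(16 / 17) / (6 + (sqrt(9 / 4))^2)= 64 / 561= 0.11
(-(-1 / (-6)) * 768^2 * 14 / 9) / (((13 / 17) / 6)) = -15597568 / 13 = -1199812.92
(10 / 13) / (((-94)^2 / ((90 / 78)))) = 0.00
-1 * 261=-261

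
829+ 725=1554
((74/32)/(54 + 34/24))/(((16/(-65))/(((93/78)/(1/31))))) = -6.27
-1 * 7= -7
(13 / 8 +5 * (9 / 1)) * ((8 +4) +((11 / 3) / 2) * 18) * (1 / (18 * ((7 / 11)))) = 20515 / 112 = 183.17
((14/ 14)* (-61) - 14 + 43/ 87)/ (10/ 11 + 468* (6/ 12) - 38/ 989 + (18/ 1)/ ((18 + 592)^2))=-13119813991900/ 41358690211557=-0.32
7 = 7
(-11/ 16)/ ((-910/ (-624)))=-33/ 70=-0.47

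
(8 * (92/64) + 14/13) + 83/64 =11543/832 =13.87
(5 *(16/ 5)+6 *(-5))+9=-5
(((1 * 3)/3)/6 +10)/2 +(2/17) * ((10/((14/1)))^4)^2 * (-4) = 5940598637/1176019404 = 5.05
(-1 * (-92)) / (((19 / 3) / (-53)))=-14628 / 19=-769.89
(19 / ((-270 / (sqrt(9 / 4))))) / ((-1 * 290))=0.00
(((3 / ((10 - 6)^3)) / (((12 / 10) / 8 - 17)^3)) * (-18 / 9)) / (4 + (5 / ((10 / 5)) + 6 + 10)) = 100 / 114818259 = 0.00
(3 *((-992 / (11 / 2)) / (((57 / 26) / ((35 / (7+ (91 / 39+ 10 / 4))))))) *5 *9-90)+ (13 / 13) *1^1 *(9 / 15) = -2443977033 / 74195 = -32939.92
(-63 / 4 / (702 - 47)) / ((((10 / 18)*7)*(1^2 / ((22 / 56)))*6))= -297 / 733600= -0.00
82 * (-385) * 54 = -1704780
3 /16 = 0.19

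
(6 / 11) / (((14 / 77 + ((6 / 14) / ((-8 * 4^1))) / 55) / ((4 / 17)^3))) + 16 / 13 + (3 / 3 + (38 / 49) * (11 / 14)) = 141099911704 / 49006108879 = 2.88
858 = 858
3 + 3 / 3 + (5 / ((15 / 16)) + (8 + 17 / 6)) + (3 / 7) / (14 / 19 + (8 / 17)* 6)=244966 / 12075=20.29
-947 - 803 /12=-12167 /12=-1013.92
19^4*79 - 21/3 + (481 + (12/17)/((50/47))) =4375729307/425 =10295833.66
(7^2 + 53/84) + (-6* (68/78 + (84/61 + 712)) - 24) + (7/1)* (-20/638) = -90523444105/21249228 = -4260.08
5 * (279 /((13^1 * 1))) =1395 /13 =107.31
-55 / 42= -1.31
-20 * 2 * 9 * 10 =-3600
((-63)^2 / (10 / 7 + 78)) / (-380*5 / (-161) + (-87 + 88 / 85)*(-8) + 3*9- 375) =14081865 / 99061408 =0.14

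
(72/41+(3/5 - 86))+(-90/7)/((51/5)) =-84.90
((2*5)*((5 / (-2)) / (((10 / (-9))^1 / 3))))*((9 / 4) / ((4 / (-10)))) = -6075 / 16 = -379.69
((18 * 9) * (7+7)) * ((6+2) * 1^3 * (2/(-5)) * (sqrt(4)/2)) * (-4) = 145152/5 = 29030.40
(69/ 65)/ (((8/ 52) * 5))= 69/ 50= 1.38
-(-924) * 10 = 9240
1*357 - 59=298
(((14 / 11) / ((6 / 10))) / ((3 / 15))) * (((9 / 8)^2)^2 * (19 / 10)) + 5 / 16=1468435 / 45056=32.59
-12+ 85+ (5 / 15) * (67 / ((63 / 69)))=6140 / 63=97.46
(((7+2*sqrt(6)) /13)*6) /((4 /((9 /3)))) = 9*sqrt(6) /13+63 /26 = 4.12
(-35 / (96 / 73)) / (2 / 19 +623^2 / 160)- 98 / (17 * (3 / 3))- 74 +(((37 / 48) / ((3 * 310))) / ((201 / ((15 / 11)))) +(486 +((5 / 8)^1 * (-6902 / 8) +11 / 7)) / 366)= -18766952096454190687 / 234831172234671936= -79.92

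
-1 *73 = -73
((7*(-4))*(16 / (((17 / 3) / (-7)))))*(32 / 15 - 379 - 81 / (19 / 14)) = -390171712 / 1615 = -241592.39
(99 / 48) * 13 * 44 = 4719 / 4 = 1179.75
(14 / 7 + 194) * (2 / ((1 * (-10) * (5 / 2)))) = -392 / 25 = -15.68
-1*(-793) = 793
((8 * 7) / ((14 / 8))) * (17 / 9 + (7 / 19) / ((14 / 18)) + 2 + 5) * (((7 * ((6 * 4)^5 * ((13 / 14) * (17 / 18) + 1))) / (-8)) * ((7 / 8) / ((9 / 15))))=-108562657280 / 19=-5713824067.37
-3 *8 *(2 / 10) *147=-3528 / 5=-705.60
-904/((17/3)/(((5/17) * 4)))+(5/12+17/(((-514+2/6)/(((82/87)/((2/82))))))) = -29220810787/154981452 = -188.54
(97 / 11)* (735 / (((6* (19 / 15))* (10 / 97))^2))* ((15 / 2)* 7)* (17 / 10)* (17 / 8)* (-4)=-4071174141195 / 508288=-8009581.46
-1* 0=0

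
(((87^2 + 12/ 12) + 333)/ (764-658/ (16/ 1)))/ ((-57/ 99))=-2086392/ 109877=-18.99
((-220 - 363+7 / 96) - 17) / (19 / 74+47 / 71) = -151296811 / 231696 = -653.00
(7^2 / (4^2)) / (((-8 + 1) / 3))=-21 / 16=-1.31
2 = 2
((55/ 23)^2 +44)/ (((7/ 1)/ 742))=2787906/ 529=5270.14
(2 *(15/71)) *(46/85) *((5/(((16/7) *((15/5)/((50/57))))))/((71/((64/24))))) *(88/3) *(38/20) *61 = 43212400/2313819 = 18.68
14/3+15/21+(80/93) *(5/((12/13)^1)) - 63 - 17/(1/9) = -205.96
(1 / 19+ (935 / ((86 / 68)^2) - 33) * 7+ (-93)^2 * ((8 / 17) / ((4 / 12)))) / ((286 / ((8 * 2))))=76785991296 / 85403461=899.10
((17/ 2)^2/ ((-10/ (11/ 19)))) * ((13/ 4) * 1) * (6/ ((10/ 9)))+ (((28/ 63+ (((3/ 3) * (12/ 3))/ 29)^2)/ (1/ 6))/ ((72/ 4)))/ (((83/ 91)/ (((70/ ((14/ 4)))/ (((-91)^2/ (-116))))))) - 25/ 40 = -6659460308671/ 89892784800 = -74.08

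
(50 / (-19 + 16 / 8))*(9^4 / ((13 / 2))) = -656100 / 221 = -2968.78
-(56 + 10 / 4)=-117 / 2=-58.50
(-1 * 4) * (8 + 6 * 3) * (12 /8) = -156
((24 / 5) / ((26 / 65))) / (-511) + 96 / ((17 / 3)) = 146964 / 8687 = 16.92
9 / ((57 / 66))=198 / 19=10.42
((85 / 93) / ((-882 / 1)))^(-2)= 6728264676 / 7225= 931247.71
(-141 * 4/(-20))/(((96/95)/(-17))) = -15181/32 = -474.41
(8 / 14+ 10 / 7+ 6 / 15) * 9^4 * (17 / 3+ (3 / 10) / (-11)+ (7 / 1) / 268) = 89211.44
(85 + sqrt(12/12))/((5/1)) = 86/5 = 17.20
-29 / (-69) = 0.42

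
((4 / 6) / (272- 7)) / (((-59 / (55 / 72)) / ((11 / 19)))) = -121 / 6416604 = -0.00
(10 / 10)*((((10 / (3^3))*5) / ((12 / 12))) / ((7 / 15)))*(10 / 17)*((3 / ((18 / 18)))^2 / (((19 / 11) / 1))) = 27500 / 2261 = 12.16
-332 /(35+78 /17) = -5644 /673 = -8.39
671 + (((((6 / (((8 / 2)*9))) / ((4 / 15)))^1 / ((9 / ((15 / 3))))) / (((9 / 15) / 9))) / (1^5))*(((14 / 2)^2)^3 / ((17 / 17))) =14722229 / 24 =613426.21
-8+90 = 82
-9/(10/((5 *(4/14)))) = -9/7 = -1.29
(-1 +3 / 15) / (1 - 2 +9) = -1 / 10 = -0.10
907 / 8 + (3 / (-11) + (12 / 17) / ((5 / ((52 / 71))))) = 60121267 / 531080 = 113.21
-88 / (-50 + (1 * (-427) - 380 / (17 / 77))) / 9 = 1496 / 336321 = 0.00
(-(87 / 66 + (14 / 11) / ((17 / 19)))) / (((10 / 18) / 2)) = -1845 / 187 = -9.87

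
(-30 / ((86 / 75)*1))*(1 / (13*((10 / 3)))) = -675 / 1118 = -0.60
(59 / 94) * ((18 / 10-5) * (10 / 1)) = -944 / 47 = -20.09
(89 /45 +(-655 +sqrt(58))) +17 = -28621 /45 +sqrt(58) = -628.41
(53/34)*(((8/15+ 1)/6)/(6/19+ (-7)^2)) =23161/2867220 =0.01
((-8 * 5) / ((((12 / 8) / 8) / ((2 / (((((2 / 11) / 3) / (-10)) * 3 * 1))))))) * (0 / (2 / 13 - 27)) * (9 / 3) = 0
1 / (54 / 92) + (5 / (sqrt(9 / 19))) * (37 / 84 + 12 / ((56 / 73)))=118.55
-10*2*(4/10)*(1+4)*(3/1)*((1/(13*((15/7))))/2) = -28/13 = -2.15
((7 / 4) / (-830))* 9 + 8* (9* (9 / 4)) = 537777 / 3320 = 161.98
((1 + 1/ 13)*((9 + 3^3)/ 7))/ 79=72/ 1027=0.07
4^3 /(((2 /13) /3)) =1248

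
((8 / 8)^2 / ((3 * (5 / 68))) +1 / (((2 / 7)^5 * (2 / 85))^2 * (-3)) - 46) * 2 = -3401473639279 / 10240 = -332175160.09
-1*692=-692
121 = 121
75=75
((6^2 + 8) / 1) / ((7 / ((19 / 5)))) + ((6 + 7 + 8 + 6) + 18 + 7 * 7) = 4126 / 35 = 117.89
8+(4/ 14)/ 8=225/ 28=8.04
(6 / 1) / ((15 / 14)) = 28 / 5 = 5.60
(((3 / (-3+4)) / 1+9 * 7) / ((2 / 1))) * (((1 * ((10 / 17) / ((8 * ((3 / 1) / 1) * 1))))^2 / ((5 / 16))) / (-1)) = -55 / 867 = -0.06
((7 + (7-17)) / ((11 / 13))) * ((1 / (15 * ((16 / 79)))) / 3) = -1027 / 2640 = -0.39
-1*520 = -520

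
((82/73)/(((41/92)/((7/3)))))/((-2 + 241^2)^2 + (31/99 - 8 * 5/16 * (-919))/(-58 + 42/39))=62905920/36079293539162677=0.00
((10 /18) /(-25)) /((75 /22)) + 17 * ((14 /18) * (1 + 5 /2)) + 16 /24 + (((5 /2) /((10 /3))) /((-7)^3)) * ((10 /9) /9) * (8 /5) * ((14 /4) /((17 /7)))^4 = 17640661009 /375844500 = 46.94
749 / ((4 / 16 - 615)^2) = 11984 / 6046681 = 0.00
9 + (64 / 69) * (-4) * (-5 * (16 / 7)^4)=85377101 / 165669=515.35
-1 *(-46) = 46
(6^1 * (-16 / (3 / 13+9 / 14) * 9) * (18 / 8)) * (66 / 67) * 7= -54486432 / 3551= -15343.97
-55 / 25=-11 / 5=-2.20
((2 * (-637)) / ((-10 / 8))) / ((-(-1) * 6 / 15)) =2548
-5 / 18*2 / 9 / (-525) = 1 / 8505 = 0.00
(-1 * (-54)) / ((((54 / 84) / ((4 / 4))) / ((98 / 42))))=196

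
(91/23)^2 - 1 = 7752/529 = 14.65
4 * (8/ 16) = 2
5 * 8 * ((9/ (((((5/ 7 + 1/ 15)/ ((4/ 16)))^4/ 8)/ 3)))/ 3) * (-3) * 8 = -16409334375/ 22606088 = -725.88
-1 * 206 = -206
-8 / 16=-1 / 2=-0.50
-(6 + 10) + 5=-11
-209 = -209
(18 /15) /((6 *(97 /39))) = 0.08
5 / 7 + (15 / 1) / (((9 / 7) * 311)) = 4910 / 6531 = 0.75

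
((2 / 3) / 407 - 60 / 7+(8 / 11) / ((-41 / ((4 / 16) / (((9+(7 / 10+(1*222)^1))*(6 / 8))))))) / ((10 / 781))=-669.30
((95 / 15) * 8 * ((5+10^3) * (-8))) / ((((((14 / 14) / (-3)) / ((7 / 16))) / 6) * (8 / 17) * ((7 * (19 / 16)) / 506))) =414960480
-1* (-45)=45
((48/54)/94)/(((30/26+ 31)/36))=104/9823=0.01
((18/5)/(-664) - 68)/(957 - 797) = -112889/265600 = -0.43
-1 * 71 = -71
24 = 24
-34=-34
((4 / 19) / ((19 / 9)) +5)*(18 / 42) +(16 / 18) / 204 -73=-11733154 / 165699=-70.81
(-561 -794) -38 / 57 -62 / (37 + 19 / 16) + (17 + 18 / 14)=-17180767 / 12831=-1339.00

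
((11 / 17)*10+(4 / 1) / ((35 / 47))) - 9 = 1691 / 595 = 2.84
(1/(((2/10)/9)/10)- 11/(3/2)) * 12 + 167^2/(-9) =19919/9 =2213.22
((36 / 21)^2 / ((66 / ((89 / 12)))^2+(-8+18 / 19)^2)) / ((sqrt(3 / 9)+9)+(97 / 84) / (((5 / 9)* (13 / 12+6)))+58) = 5255204623044840 / 15513746639818184401 - 3718755040500* sqrt(3) / 2216249519974026343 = 0.00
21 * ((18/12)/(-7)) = -9/2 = -4.50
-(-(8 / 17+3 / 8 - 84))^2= -127893481 / 18496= -6914.66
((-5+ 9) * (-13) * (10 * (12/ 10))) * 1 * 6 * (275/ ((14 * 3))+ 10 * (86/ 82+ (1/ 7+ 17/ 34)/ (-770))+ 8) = -2070706560/ 22099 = -93701.37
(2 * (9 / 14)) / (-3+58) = 9 / 385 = 0.02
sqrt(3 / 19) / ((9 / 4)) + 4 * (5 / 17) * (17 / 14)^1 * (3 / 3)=4 * sqrt(57) / 171 + 10 / 7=1.61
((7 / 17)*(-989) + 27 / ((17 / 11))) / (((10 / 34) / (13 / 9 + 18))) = -25767.78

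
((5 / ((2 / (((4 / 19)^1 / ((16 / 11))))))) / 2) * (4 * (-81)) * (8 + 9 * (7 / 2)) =-2315.43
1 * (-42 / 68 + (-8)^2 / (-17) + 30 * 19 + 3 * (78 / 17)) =579.38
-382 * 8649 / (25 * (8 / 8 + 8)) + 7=-366927 / 25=-14677.08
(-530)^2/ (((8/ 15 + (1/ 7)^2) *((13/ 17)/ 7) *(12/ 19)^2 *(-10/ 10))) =-739114964875/ 63492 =-11641072.34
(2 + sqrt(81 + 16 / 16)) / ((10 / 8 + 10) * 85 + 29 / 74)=296 / 141583 + 148 * sqrt(82) / 141583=0.01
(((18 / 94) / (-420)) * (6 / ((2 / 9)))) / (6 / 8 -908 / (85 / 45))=459 / 17895955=0.00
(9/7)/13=9/91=0.10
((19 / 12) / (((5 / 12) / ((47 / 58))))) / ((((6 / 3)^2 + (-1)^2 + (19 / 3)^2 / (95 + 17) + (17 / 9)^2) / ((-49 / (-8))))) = 24810219 / 11741665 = 2.11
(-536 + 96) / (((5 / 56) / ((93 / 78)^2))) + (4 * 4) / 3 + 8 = -3545096 / 507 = -6992.30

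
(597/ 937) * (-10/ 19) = -5970/ 17803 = -0.34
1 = 1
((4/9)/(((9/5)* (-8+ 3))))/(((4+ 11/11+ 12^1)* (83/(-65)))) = 260/114291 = 0.00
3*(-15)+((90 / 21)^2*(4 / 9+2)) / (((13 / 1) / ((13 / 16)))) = -4135 / 98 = -42.19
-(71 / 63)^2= -5041 / 3969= -1.27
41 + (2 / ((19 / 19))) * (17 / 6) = 140 / 3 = 46.67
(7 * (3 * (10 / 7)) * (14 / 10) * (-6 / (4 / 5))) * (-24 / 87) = 2520 / 29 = 86.90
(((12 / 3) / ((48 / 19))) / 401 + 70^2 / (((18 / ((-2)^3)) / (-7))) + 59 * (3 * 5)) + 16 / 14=1630028507 / 101052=16130.59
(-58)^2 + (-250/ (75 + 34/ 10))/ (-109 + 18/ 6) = 3364.03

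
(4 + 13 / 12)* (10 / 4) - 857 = -20263 / 24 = -844.29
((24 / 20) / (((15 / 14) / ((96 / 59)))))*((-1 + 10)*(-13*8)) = -2515968 / 1475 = -1705.74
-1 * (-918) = 918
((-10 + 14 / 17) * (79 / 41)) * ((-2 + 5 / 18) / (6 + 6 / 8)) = 254696 / 56457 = 4.51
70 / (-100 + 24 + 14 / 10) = -350 / 373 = -0.94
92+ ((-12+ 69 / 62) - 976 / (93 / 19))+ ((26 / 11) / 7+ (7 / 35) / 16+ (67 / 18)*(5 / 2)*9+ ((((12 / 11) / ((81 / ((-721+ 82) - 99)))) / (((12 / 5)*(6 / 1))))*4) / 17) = -3010553387 / 87650640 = -34.35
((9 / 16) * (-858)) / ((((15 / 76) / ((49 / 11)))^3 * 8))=-10490408383 / 15125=-693580.72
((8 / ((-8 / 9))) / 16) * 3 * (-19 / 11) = 513 / 176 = 2.91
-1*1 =-1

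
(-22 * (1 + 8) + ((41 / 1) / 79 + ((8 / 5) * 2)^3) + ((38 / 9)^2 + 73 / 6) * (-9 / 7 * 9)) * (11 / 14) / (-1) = 778296189 / 1935500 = 402.12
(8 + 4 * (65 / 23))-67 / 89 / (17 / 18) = 644034 / 34799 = 18.51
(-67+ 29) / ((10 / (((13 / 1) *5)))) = -247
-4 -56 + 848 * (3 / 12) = 152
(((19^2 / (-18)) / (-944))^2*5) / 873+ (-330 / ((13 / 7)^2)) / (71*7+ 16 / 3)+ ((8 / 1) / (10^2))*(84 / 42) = -0.03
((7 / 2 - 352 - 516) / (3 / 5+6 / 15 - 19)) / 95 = 91 / 180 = 0.51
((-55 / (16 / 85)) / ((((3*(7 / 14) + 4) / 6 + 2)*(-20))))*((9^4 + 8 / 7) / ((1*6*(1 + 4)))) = 1717969 / 1568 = 1095.64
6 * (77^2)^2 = 210918246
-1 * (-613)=613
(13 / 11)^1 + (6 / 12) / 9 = 245 / 198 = 1.24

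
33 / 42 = 0.79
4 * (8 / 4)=8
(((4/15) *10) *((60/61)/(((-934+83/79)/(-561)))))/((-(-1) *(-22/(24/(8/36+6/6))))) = -69621120/49454713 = -1.41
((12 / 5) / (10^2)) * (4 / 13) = 12 / 1625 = 0.01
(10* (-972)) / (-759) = 3240 / 253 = 12.81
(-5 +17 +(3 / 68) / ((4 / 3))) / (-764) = -3273 / 207808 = -0.02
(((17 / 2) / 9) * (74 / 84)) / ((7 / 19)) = 11951 / 5292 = 2.26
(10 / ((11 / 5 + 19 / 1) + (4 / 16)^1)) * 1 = 200 / 429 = 0.47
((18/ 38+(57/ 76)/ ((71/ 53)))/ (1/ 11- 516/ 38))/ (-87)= 20449/ 23217284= 0.00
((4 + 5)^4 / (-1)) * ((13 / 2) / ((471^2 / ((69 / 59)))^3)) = -38435553 / 6151541313342328342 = -0.00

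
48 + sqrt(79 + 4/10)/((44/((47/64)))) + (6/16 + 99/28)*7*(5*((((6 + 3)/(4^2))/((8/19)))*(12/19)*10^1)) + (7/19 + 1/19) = 47*sqrt(1985)/14080 + 2926435/2432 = 1203.45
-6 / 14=-3 / 7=-0.43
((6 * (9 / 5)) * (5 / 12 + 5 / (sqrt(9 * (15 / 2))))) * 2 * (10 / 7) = 31.64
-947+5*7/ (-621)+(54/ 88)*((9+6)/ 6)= -51670901/ 54648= -945.52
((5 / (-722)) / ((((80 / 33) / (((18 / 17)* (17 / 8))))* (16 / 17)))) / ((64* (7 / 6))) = -15147 / 165609472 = -0.00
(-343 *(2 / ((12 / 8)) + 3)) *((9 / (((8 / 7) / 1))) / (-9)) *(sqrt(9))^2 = 93639 / 8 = 11704.88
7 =7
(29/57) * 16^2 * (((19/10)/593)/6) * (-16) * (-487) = 14461952/26685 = 541.95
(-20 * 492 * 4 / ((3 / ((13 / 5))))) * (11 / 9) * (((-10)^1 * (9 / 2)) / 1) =1876160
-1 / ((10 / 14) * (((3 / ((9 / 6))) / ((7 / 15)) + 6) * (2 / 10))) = -49 / 72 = -0.68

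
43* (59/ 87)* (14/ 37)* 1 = 35518/ 3219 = 11.03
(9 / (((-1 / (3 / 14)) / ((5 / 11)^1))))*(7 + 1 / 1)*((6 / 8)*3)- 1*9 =-1908 / 77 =-24.78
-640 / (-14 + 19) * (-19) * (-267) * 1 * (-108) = 70129152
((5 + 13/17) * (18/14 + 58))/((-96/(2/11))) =-2905/4488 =-0.65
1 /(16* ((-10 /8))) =-1 /20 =-0.05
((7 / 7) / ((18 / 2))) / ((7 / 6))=0.10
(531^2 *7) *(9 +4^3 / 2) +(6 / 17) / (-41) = 56403196473 / 697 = 80922806.99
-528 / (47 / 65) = -34320 / 47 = -730.21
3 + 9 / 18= 7 / 2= 3.50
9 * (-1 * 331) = -2979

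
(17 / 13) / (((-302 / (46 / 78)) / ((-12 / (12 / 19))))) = 7429 / 153114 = 0.05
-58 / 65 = -0.89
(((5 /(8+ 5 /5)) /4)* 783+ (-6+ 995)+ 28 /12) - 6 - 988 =1273 /12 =106.08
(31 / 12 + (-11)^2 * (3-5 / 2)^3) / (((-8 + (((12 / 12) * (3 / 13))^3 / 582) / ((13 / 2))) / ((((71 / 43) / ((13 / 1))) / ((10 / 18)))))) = -3858338445 / 7624184488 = -0.51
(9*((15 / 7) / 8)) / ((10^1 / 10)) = 135 / 56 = 2.41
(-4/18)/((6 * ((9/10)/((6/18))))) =-10/729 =-0.01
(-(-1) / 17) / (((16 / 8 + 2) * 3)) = 1 / 204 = 0.00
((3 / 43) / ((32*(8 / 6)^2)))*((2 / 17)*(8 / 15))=9 / 116960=0.00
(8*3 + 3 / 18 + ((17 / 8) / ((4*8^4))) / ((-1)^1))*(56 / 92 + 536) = 19546990133 / 1507328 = 12967.97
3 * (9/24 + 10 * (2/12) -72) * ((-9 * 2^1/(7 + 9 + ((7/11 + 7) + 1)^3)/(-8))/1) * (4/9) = -2234749/7029368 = -0.32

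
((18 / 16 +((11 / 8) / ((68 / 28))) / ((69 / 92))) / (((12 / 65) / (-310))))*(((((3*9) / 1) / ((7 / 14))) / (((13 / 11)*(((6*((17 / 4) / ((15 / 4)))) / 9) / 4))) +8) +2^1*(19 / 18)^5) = -797125.97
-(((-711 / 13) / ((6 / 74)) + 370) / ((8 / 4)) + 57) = 2477 / 26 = 95.27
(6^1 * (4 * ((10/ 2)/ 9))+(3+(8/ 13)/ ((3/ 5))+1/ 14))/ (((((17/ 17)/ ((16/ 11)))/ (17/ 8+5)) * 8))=180823/ 8008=22.58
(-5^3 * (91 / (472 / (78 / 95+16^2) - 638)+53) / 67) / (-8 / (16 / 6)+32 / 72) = 461473444125 / 11958995222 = 38.59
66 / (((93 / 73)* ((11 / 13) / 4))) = 7592 / 31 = 244.90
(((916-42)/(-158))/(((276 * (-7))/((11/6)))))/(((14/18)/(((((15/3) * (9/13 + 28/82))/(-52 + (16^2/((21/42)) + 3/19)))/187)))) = 994555/2453294962664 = 0.00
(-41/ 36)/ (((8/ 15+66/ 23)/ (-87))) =136735/ 4696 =29.12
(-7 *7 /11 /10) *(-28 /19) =686 /1045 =0.66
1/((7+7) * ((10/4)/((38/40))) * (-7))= -19/4900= -0.00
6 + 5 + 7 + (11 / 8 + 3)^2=2377 / 64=37.14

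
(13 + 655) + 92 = 760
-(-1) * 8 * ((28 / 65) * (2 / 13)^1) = 448 / 845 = 0.53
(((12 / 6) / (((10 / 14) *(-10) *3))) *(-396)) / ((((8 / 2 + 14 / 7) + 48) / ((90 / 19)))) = 308 / 95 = 3.24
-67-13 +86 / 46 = -1797 / 23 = -78.13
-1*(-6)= 6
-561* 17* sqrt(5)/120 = -3179* sqrt(5)/40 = -177.71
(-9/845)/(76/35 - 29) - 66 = -3491181/52897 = -66.00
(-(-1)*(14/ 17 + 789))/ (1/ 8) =107416/ 17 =6318.59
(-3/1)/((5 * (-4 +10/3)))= 9/10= 0.90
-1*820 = -820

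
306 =306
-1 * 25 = -25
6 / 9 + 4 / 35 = 82 / 105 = 0.78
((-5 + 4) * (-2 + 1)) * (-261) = -261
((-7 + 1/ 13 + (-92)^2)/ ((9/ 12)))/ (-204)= -109942/ 1989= -55.28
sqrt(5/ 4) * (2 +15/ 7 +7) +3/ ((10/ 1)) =12.76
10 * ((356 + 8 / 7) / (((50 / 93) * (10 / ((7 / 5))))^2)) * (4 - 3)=60543 / 250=242.17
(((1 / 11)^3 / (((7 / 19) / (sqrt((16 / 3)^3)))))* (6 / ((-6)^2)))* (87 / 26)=8816* sqrt(3) / 1090089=0.01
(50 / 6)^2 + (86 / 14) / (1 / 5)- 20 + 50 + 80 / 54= 24880 / 189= 131.64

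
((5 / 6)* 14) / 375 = 7 / 225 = 0.03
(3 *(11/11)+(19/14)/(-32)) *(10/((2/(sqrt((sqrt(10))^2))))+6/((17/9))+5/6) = 541925/45696+6625 *sqrt(10)/448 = 58.62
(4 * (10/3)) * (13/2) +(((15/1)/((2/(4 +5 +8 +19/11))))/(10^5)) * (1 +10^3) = 5284357/60000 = 88.07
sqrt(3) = 1.73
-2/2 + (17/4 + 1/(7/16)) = 155/28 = 5.54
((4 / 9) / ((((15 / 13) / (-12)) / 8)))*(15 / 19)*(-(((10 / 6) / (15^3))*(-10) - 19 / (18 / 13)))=-9251008 / 23085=-400.74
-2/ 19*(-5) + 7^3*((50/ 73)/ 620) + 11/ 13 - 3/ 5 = 6435829/ 5589610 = 1.15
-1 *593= -593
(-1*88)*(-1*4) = 352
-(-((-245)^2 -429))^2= -3551683216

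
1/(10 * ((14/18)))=9/70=0.13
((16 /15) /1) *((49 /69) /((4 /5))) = 196 /207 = 0.95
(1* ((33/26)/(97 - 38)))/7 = 0.00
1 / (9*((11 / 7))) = 7 / 99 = 0.07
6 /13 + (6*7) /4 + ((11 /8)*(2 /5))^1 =2993 /260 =11.51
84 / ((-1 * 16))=-21 / 4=-5.25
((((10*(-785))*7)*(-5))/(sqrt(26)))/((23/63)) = 8654625*sqrt(26)/299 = 147592.31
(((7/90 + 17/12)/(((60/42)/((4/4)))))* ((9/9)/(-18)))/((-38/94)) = 0.14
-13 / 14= -0.93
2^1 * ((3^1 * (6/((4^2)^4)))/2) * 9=81/32768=0.00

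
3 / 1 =3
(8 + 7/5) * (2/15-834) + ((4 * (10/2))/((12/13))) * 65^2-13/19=39758752/475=83702.64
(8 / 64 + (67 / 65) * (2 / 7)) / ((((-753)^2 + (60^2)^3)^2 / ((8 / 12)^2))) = 509 / 5942760219028288672601130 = 0.00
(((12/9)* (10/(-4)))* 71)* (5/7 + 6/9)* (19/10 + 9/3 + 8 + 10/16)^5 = -95420716250165359/645120000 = -147911576.53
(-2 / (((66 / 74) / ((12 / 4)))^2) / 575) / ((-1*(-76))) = -1369 / 2643850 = -0.00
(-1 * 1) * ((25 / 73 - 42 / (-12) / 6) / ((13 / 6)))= -811 / 1898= -0.43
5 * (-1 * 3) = -15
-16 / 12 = -4 / 3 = -1.33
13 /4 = 3.25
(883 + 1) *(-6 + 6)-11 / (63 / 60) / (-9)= 220 / 189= 1.16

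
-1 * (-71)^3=357911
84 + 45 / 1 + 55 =184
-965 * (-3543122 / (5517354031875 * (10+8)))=341911273 / 9931237257375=0.00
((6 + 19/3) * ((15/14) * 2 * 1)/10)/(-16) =-37/224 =-0.17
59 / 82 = 0.72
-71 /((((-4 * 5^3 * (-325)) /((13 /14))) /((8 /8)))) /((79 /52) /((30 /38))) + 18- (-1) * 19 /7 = 38864783 /1876250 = 20.71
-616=-616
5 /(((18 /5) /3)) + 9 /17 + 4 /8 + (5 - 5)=5.20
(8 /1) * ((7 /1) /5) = 56 /5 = 11.20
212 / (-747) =-212 / 747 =-0.28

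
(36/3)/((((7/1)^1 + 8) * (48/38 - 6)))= -38/225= -0.17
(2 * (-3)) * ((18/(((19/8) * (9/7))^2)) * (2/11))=-25088/11913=-2.11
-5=-5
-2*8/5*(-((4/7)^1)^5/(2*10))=4096/420175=0.01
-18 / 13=-1.38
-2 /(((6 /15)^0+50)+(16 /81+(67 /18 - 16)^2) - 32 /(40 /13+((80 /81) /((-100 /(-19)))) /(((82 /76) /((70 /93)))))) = -1043258616 /100134975499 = -0.01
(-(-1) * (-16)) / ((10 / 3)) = -24 / 5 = -4.80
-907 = -907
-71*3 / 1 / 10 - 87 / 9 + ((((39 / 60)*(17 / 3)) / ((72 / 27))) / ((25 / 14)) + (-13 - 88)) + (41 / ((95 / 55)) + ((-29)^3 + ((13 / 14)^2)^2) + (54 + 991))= -401174276206 / 17107125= -23450.71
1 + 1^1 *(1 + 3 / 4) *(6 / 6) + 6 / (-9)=25 / 12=2.08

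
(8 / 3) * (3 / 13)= 8 / 13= 0.62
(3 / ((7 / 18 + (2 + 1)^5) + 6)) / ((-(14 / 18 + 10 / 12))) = -972 / 130181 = -0.01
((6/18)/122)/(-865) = -1/316590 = -0.00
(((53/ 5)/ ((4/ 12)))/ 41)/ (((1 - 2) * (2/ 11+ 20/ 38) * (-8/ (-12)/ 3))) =-299079/ 60680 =-4.93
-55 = -55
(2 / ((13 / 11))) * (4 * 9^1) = 792 / 13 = 60.92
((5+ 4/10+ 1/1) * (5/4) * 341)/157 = 2728/157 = 17.38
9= 9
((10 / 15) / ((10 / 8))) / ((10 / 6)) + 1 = 33 / 25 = 1.32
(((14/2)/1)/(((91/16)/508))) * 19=154432/13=11879.38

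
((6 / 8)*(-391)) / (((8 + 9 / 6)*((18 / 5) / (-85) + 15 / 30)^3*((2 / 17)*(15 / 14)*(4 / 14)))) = -10001117743750 / 1118413511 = -8942.24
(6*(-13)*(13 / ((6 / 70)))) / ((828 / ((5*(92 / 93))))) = -59150 / 837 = -70.67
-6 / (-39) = 2 / 13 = 0.15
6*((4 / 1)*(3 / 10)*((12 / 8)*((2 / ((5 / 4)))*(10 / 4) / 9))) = 24 / 5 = 4.80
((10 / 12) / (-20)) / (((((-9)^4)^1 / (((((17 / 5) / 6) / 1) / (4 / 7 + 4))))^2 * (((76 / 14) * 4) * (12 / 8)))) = -99127 / 217084407378739200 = -0.00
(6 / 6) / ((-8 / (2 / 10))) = -1 / 40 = -0.02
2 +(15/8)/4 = 79/32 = 2.47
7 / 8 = 0.88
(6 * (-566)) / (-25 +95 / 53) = 29998 / 205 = 146.33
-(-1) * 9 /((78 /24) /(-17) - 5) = -612 /353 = -1.73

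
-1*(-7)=7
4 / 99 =0.04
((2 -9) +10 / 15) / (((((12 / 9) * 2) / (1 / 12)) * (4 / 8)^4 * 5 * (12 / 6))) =-19 / 60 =-0.32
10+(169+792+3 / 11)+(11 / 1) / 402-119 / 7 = 4219915 / 4422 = 954.30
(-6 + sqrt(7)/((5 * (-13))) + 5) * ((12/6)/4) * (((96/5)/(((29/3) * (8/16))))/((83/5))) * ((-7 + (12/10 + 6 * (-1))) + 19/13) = 193536 * sqrt(7)/10169575 + 193536/156455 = 1.29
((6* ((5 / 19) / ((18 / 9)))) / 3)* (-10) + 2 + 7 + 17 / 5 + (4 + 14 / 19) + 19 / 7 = 17.22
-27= -27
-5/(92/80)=-100/23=-4.35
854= 854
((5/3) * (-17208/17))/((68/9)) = -64530/289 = -223.29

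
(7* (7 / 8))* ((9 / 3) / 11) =147 / 88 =1.67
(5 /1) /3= 5 /3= 1.67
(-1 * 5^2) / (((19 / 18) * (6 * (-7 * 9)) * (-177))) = -25 / 70623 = -0.00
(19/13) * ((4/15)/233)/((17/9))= 228/257465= 0.00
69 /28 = 2.46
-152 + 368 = 216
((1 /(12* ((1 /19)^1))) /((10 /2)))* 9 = 57 /20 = 2.85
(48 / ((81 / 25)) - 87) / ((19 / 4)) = -7796 / 513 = -15.20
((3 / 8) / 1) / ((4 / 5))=15 / 32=0.47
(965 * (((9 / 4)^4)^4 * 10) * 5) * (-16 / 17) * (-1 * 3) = 134112336168151992375 / 2281701376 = 58777339391.92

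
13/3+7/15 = 4.80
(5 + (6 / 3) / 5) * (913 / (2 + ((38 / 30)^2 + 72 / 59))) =65448405 / 64049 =1021.85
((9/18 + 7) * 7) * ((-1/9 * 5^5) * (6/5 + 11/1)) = -1334375/6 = -222395.83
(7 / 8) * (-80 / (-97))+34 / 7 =5.58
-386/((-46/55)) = 10615/23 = 461.52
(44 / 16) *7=77 / 4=19.25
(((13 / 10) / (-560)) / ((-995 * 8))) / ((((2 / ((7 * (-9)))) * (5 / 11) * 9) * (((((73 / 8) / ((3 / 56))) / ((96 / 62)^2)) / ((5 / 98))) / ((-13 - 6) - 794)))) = 3138993 / 2394216660500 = 0.00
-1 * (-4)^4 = -256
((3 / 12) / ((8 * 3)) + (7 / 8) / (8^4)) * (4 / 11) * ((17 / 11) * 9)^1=4845 / 90112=0.05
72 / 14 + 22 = 190 / 7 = 27.14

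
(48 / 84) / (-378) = -2 / 1323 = -0.00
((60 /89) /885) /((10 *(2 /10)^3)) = 50 /5251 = 0.01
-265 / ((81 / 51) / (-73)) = 328865 / 27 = 12180.19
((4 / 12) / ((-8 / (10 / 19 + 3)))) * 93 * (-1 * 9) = 18693 / 152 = 122.98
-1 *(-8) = 8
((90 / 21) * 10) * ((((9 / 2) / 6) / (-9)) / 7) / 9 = -25 / 441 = -0.06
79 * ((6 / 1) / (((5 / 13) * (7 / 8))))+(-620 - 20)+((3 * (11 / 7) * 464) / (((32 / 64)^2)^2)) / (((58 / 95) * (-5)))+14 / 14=-374349 / 35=-10695.69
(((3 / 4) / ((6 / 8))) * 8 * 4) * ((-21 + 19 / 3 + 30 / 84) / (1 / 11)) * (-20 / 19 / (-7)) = -2115520 / 2793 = -757.44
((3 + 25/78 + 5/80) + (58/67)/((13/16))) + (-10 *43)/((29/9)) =-156403511/1212432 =-129.00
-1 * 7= -7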